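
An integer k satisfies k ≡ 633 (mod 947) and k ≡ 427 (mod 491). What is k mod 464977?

947⁻¹ mod 491: 947×14 ≡ 1 (mod 491), so 947⁻¹ ≡ 14.
k = 633 + 947×((427 − 633)×14 mod 491) = 633 + 947×62 = 59347.

59347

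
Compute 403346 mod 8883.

3611

403346 = 45·8883 + 3611, so 403346 ≡ 3611 (mod 8883).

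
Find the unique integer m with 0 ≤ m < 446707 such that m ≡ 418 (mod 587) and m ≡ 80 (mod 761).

345574

587⁻¹ mod 761: 587*363 ≡ 1 (mod 761), so 587⁻¹ ≡ 363.
m = 418 + 587*((80 − 418)*363 mod 761) = 418 + 587*588 = 345574.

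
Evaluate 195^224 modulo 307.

224 in binary is 11100000, i.e. 224 = 128 + 64 + 32.
195^1 ≡ 195 (mod 307)
195^2 ≡ 195^2 = 38025 ≡ 264 (mod 307)
195^4 ≡ 264^2 = 69696 ≡ 7 (mod 307)
195^8 ≡ 7^2 = 49 (mod 307)
195^16 ≡ 49^2 = 2401 ≡ 252 (mod 307)
195^32 ≡ 252^2 = 63504 ≡ 262 (mod 307)
195^64 ≡ 262^2 = 68644 ≡ 183 (mod 307)
195^128 ≡ 183^2 = 33489 ≡ 26 (mod 307)
195^224 = 195^128 · 195^64 · 195^32 ≡ 26 · 183 · 262 (mod 307).
Accumulate the product:
26 · 183 = 4758 ≡ 153
153 · 262 = 40086 ≡ 176

176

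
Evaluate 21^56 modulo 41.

Compute successive squares:
56 in binary is 111000, i.e. 56 = 32 + 16 + 8.
21^1 ≡ 21 (mod 41)
21^2 ≡ 21^2 = 441 ≡ 31 (mod 41)
21^4 ≡ 31^2 = 961 ≡ 18 (mod 41)
21^8 ≡ 18^2 = 324 ≡ 37 (mod 41)
21^16 ≡ 37^2 = 1369 ≡ 16 (mod 41)
21^32 ≡ 16^2 = 256 ≡ 10 (mod 41)
21^56 = 21^32 * 21^16 * 21^8 ≡ 10 * 16 * 37 (mod 41).
Accumulate the product:
10 * 16 = 160 ≡ 37
37 * 37 = 1369 ≡ 16

16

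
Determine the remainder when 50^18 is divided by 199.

By square-and-multiply:
18 in binary is 10010, i.e. 18 = 16 + 2.
50^1 ≡ 50 (mod 199)
50^2 ≡ 50^2 = 2500 ≡ 112 (mod 199)
50^4 ≡ 112^2 = 12544 ≡ 7 (mod 199)
50^8 ≡ 7^2 = 49 (mod 199)
50^16 ≡ 49^2 = 2401 ≡ 13 (mod 199)
50^18 = 50^16 * 50^2 ≡ 13 * 112 (mod 199).
13 * 112 = 1456 ≡ 63 (mod 199).

63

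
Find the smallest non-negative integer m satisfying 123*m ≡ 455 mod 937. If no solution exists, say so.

gcd(123, 937) = 1, so a unique solution mod 937 exists.
123⁻¹ ≡ 678 (mod 937).
m ≡ 678*455 ≡ 217 (mod 937).

217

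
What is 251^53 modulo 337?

28

53 in binary is 110101, i.e. 53 = 32 + 16 + 4 + 1.
251^1 ≡ 251 (mod 337)
251^2 ≡ 251^2 = 63001 ≡ 319 (mod 337)
251^4 ≡ 319^2 = 101761 ≡ 324 (mod 337)
251^8 ≡ 324^2 = 104976 ≡ 169 (mod 337)
251^16 ≡ 169^2 = 28561 ≡ 253 (mod 337)
251^32 ≡ 253^2 = 64009 ≡ 316 (mod 337)
251^53 = 251^32 · 251^16 · 251^4 · 251^1 ≡ 316 · 253 · 324 · 251 (mod 337).
Accumulate the product:
316 · 253 = 79948 ≡ 79
79 · 324 = 25596 ≡ 321
321 · 251 = 80571 ≡ 28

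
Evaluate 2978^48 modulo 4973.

4558

Compute successive squares:
48 in binary is 110000, i.e. 48 = 32 + 16.
2978^1 ≡ 2978 (mod 4973)
2978^2 ≡ 2978^2 = 8868484 ≡ 1625 (mod 4973)
2978^4 ≡ 1625^2 = 2640625 ≡ 4935 (mod 4973)
2978^8 ≡ 4935^2 = 24354225 ≡ 1444 (mod 4973)
2978^16 ≡ 1444^2 = 2085136 ≡ 1449 (mod 4973)
2978^32 ≡ 1449^2 = 2099601 ≡ 995 (mod 4973)
2978^48 = 2978^32 * 2978^16 ≡ 995 * 1449 (mod 4973).
995 * 1449 = 1441755 ≡ 4558 (mod 4973).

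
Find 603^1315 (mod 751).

634

Using repeated squaring:
603^1 ≡ 603 (mod 751)
603^2 ≡ 603^2 = 363609 ≡ 125 (mod 751)
603^4 ≡ 125^2 = 15625 ≡ 605 (mod 751)
603^8 ≡ 605^2 = 366025 ≡ 288 (mod 751)
603^16 ≡ 288^2 = 82944 ≡ 334 (mod 751)
603^32 ≡ 334^2 = 111556 ≡ 408 (mod 751)
603^64 ≡ 408^2 = 166464 ≡ 493 (mod 751)
603^128 ≡ 493^2 = 243049 ≡ 476 (mod 751)
603^256 ≡ 476^2 = 226576 ≡ 525 (mod 751)
603^512 ≡ 525^2 = 275625 ≡ 8 (mod 751)
603^1024 ≡ 8^2 = 64 (mod 751)
603^1315 = 603^1024 × 603^256 × 603^32 × 603^2 × 603^1 ≡ 64 × 525 × 408 × 125 × 603 (mod 751).
Accumulate the product:
64 × 525 = 33600 ≡ 556
556 × 408 = 226848 ≡ 46
46 × 125 = 5750 ≡ 493
493 × 603 = 297279 ≡ 634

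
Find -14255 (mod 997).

700

-14255 = -15×997 + 700, so -14255 ≡ 700 (mod 997).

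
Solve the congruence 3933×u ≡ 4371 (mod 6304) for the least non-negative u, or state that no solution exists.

2415

gcd(3933, 6304) = 1, so a unique solution mod 6304 exists.
3933⁻¹ ≡ 1013 (mod 6304).
u ≡ 1013×4371 ≡ 2415 (mod 6304).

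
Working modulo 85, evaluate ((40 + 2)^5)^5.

40 + 2 = 42
(42)^5 ≡ 77 (mod 85)
(77)^5 ≡ 42 (mod 85)

42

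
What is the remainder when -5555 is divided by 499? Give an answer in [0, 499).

-5555 = -12·499 + 433, so -5555 ≡ 433 (mod 499).

433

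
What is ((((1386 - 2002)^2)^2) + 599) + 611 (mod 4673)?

2589

1386 - 2002 = -616 ≡ 4057 (mod 4673)
(4057)^2 ≡ 943 (mod 4673)
(943)^2 ≡ 1379 (mod 4673)
1379 + 599 = 1978
1978 + 611 = 2589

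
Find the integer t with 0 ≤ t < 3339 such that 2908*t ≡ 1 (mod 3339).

2665

Run the extended Euclidean algorithm:
3339 = 1·2908 + 431
2908 = 6·431 + 322
431 = 1·322 + 109
322 = 2·109 + 104
109 = 1·104 + 5
104 = 20·5 + 4
5 = 1·4 + 1
4 = 4·1 + 0
gcd(2908, 3339) = 1, so the inverse exists.
Bézout: 1 = 587·3339 − 674·2908.
So 2908⁻¹ ≡ −674 ≡ 2665 (mod 3339).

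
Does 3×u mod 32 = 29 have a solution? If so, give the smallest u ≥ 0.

31

gcd(3, 32) = 1, so a unique solution mod 32 exists.
3⁻¹ ≡ 11 (mod 32).
u ≡ 11×29 ≡ 31 (mod 32).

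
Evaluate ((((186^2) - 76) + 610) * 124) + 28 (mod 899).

493

(186)^2 ≡ 434 (mod 899)
434 - 76 = 358
358 + 610 = 968 ≡ 69 (mod 899)
69 * 124 = 8556 ≡ 465 (mod 899)
465 + 28 = 493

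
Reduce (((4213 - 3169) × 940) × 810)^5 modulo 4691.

3028

4213 - 3169 = 1044
1044 × 940 = 981360 ≡ 941 (mod 4691)
941 × 810 = 762210 ≡ 2268 (mod 4691)
(2268)^5 ≡ 3028 (mod 4691)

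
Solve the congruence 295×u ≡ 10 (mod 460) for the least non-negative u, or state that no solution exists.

gcd(295, 460) = 5, and 5 | 10, so solutions exist.
Divide through by 5: 59×u mod 92 = 2.
59⁻¹ ≡ 39 (mod 92).
u ≡ 39×2 ≡ 78 (mod 92).
The smallest non-negative solution is u = 78.

78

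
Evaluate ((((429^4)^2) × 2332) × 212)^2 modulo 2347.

(429)^4 ≡ 90 (mod 2347)
(90)^2 ≡ 1059 (mod 2347)
1059 × 2332 = 2469588 ≡ 544 (mod 2347)
544 × 212 = 115328 ≡ 325 (mod 2347)
(325)^2 ≡ 10 (mod 2347)

10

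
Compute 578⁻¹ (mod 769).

Run the extended Euclidean algorithm:
769 = 1*578 + 191
578 = 3*191 + 5
191 = 38*5 + 1
5 = 5*1 + 0
gcd(578, 769) = 1, so the inverse exists.
Back-substitute for 1:
1 = 1*191 − 38*5
  = −38*578 + 115*191
  = 115*769 − 153*578
So 578⁻¹ ≡ −153 ≡ 616 (mod 769).

616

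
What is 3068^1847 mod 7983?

1847 in binary is 11100110111, i.e. 1847 = 1024 + 512 + 256 + 32 + 16 + 4 + 2 + 1.
3068^1 ≡ 3068 (mod 7983)
3068^2 ≡ 3068^2 = 9412624 ≡ 667 (mod 7983)
3068^4 ≡ 667^2 = 444889 ≡ 5824 (mod 7983)
3068^8 ≡ 5824^2 = 33918976 ≡ 7192 (mod 7983)
3068^16 ≡ 7192^2 = 51724864 ≡ 3007 (mod 7983)
3068^32 ≡ 3007^2 = 9042049 ≡ 5293 (mod 7983)
3068^64 ≡ 5293^2 = 28015849 ≡ 3502 (mod 7983)
3068^128 ≡ 3502^2 = 12264004 ≡ 2116 (mod 7983)
3068^256 ≡ 2116^2 = 4477456 ≡ 6976 (mod 7983)
3068^512 ≡ 6976^2 = 48664576 ≡ 208 (mod 7983)
3068^1024 ≡ 208^2 = 43264 ≡ 3349 (mod 7983)
3068^1847 = 3068^1024 × 3068^512 × 3068^256 × 3068^32 × 3068^16 × 3068^4 × 3068^2 × 3068^1 ≡ 3349 × 208 × 6976 × 5293 × 3007 × 5824 × 667 × 3068 (mod 7983).
Accumulate the product:
3349 × 208 = 696592 ≡ 2071
2071 × 6976 = 14447296 ≡ 6049
6049 × 5293 = 32017357 ≡ 5527
5527 × 3007 = 16619689 ≡ 7066
7066 × 5824 = 41152384 ≡ 19
19 × 667 = 12673 ≡ 4690
4690 × 3068 = 14388920 ≡ 3554

3554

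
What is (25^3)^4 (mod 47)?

(25)^3 ≡ 21 (mod 47)
(21)^4 ≡ 42 (mod 47)

42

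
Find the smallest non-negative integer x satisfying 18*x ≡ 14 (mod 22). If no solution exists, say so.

2

gcd(18, 22) = 2, and 2 | 14, so solutions exist.
Divide through by 2: 9*x = 7 (mod 11).
9⁻¹ ≡ 5 (mod 11).
x ≡ 5*7 ≡ 2 (mod 11).
The smallest non-negative solution is x = 2.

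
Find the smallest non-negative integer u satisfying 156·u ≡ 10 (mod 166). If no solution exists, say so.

gcd(156, 166) = 2, and 2 | 10, so solutions exist.
Divide through by 2: 78·u = 5 (mod 83).
78⁻¹ ≡ 33 (mod 83).
u ≡ 33·5 ≡ 82 (mod 83).
The smallest non-negative solution is u = 82.

82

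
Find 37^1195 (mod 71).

1195 in binary is 10010101011, i.e. 1195 = 1024 + 128 + 32 + 8 + 2 + 1.
37^1 ≡ 37 (mod 71)
37^2 ≡ 37^2 = 1369 ≡ 20 (mod 71)
37^4 ≡ 20^2 = 400 ≡ 45 (mod 71)
37^8 ≡ 45^2 = 2025 ≡ 37 (mod 71)
37^16 ≡ 37^2 = 1369 ≡ 20 (mod 71)
37^32 ≡ 20^2 = 400 ≡ 45 (mod 71)
37^64 ≡ 45^2 = 2025 ≡ 37 (mod 71)
37^128 ≡ 37^2 = 1369 ≡ 20 (mod 71)
37^256 ≡ 20^2 = 400 ≡ 45 (mod 71)
37^512 ≡ 45^2 = 2025 ≡ 37 (mod 71)
37^1024 ≡ 37^2 = 1369 ≡ 20 (mod 71)
37^1195 = 37^1024 · 37^128 · 37^32 · 37^8 · 37^2 · 37^1 ≡ 20 · 20 · 45 · 37 · 20 · 37 (mod 71).
Accumulate the product:
20 · 20 = 400 ≡ 45
45 · 45 = 2025 ≡ 37
37 · 37 = 1369 ≡ 20
20 · 20 = 400 ≡ 45
45 · 37 = 1665 ≡ 32

32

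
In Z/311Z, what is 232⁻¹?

Run the extended Euclidean algorithm:
311 = 1×232 + 79
232 = 2×79 + 74
79 = 1×74 + 5
74 = 14×5 + 4
5 = 1×4 + 1
4 = 4×1 + 0
gcd(232, 311) = 1, so the inverse exists.
Back-substitute for 1:
1 = 1×5 − 1×4
  = −1×74 + 15×5
  = 15×79 − 16×74
  = −16×232 + 47×79
  = 47×311 − 63×232
So 232⁻¹ ≡ −63 ≡ 248 (mod 311).

248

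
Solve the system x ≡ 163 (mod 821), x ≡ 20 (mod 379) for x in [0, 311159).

82263

821⁻¹ mod 379: 821×373 ≡ 1 (mod 379), so 821⁻¹ ≡ 373.
x = 163 + 821×((20 − 163)×373 mod 379) = 163 + 821×100 = 82263.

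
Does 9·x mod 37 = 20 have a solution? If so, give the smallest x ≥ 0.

31

gcd(9, 37) = 1, so a unique solution mod 37 exists.
9⁻¹ ≡ 33 (mod 37).
x ≡ 33·20 ≡ 31 (mod 37).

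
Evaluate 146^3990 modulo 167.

Compute successive squares:
3990 in binary is 111110010110, i.e. 3990 = 2048 + 1024 + 512 + 256 + 128 + 16 + 4 + 2.
146^1 ≡ 146 (mod 167)
146^2 ≡ 146^2 = 21316 ≡ 107 (mod 167)
146^4 ≡ 107^2 = 11449 ≡ 93 (mod 167)
146^8 ≡ 93^2 = 8649 ≡ 132 (mod 167)
146^16 ≡ 132^2 = 17424 ≡ 56 (mod 167)
146^32 ≡ 56^2 = 3136 ≡ 130 (mod 167)
146^64 ≡ 130^2 = 16900 ≡ 33 (mod 167)
146^128 ≡ 33^2 = 1089 ≡ 87 (mod 167)
146^256 ≡ 87^2 = 7569 ≡ 54 (mod 167)
146^512 ≡ 54^2 = 2916 ≡ 77 (mod 167)
146^1024 ≡ 77^2 = 5929 ≡ 84 (mod 167)
146^2048 ≡ 84^2 = 7056 ≡ 42 (mod 167)
146^3990 = 146^2048 · 146^1024 · 146^512 · 146^256 · 146^128 · 146^16 · 146^4 · 146^2 ≡ 42 · 84 · 77 · 54 · 87 · 56 · 93 · 107 (mod 167).
Accumulate the product:
42 · 84 = 3528 ≡ 21
21 · 77 = 1617 ≡ 114
114 · 54 = 6156 ≡ 144
144 · 87 = 12528 ≡ 3
3 · 56 = 168 ≡ 1
1 · 93 = 93
93 · 107 = 9951 ≡ 98

98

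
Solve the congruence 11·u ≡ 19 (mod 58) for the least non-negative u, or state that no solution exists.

7

gcd(11, 58) = 1, so a unique solution mod 58 exists.
11⁻¹ ≡ 37 (mod 58).
u ≡ 37·19 ≡ 7 (mod 58).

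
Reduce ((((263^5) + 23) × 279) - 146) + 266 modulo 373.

(263)^5 ≡ 76 (mod 373)
76 + 23 = 99
99 × 279 = 27621 ≡ 19 (mod 373)
19 - 146 = -127 ≡ 246 (mod 373)
246 + 266 = 512 ≡ 139 (mod 373)

139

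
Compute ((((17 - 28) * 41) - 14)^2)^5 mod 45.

17 - 28 = -11 ≡ 34 (mod 45)
34 * 41 = 1394 ≡ 44 (mod 45)
44 - 14 = 30
(30)^2 ≡ 0 (mod 45)
(0)^5 ≡ 0 (mod 45)

0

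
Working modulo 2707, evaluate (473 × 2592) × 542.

2554

473 × 2592 = 1226016 ≡ 2452 (mod 2707)
2452 × 542 = 1328984 ≡ 2554 (mod 2707)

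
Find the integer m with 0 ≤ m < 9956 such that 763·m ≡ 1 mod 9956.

9956 = 13×763 + 37
763 = 20×37 + 23
37 = 1×23 + 14
23 = 1×14 + 9
14 = 1×9 + 5
9 = 1×5 + 4
5 = 1×4 + 1
4 = 4×1 + 0
gcd(763, 9956) = 1, so the inverse exists.
Bézout: 1 = 165×9956 − 2153×763.
So 763⁻¹ ≡ −2153 ≡ 7803 (mod 9956).

7803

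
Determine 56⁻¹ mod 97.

97 = 1·56 + 41
56 = 1·41 + 15
41 = 2·15 + 11
15 = 1·11 + 4
11 = 2·4 + 3
4 = 1·3 + 1
3 = 3·1 + 0
gcd(56, 97) = 1, so the inverse exists.
Bézout: 1 = −15·97 + 26·56.
So 56⁻¹ ≡ 26 (mod 97).

26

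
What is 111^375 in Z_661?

567

By square-and-multiply:
111^1 ≡ 111 (mod 661)
111^2 ≡ 111^2 = 12321 ≡ 423 (mod 661)
111^4 ≡ 423^2 = 178929 ≡ 459 (mod 661)
111^8 ≡ 459^2 = 210681 ≡ 483 (mod 661)
111^16 ≡ 483^2 = 233289 ≡ 617 (mod 661)
111^32 ≡ 617^2 = 380689 ≡ 614 (mod 661)
111^64 ≡ 614^2 = 376996 ≡ 226 (mod 661)
111^128 ≡ 226^2 = 51076 ≡ 179 (mod 661)
111^256 ≡ 179^2 = 32041 ≡ 313 (mod 661)
111^375 = 111^256 · 111^64 · 111^32 · 111^16 · 111^4 · 111^2 · 111^1 ≡ 313 · 226 · 614 · 617 · 459 · 423 · 111 (mod 661).
Accumulate the product:
313 · 226 = 70738 ≡ 11
11 · 614 = 6754 ≡ 144
144 · 617 = 88848 ≡ 274
274 · 459 = 125766 ≡ 176
176 · 423 = 74448 ≡ 416
416 · 111 = 46176 ≡ 567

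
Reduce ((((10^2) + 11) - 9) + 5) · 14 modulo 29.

(10)^2 ≡ 13 (mod 29)
13 + 11 = 24
24 - 9 = 15
15 + 5 = 20
20 · 14 = 280 ≡ 19 (mod 29)

19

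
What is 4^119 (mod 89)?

39

Using repeated squaring:
4^1 ≡ 4 (mod 89)
4^2 ≡ 4^2 = 16 (mod 89)
4^4 ≡ 16^2 = 256 ≡ 78 (mod 89)
4^8 ≡ 78^2 = 6084 ≡ 32 (mod 89)
4^16 ≡ 32^2 = 1024 ≡ 45 (mod 89)
4^32 ≡ 45^2 = 2025 ≡ 67 (mod 89)
4^64 ≡ 67^2 = 4489 ≡ 39 (mod 89)
4^119 = 4^64 · 4^32 · 4^16 · 4^4 · 4^2 · 4^1 ≡ 39 · 67 · 45 · 78 · 16 · 4 (mod 89).
Accumulate the product:
39 · 67 = 2613 ≡ 32
32 · 45 = 1440 ≡ 16
16 · 78 = 1248 ≡ 2
2 · 16 = 32
32 · 4 = 128 ≡ 39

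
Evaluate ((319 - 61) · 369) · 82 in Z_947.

443

319 - 61 = 258
258 · 369 = 95202 ≡ 502 (mod 947)
502 · 82 = 41164 ≡ 443 (mod 947)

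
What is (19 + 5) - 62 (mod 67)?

19 + 5 = 24
24 - 62 = -38 ≡ 29 (mod 67)

29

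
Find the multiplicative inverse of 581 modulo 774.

389

774 = 1×581 + 193
581 = 3×193 + 2
193 = 96×2 + 1
2 = 2×1 + 0
gcd(581, 774) = 1, so the inverse exists.
Bézout: 1 = 289×774 − 385×581.
So 581⁻¹ ≡ −385 ≡ 389 (mod 774).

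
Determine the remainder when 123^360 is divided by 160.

123^1 ≡ 123 (mod 160)
123^2 ≡ 123^2 = 15129 ≡ 89 (mod 160)
123^4 ≡ 89^2 = 7921 ≡ 81 (mod 160)
123^8 ≡ 81^2 = 6561 ≡ 1 (mod 160)
123^16 ≡ 1^2 = 1 (mod 160)
123^32 ≡ 1^2 = 1 (mod 160)
123^64 ≡ 1^2 = 1 (mod 160)
123^128 ≡ 1^2 = 1 (mod 160)
123^256 ≡ 1^2 = 1 (mod 160)
123^360 = 123^256 * 123^64 * 123^32 * 123^8 ≡ 1 * 1 * 1 * 1 (mod 160).
Accumulate the product:
1 * 1 = 1
1 * 1 = 1
1 * 1 = 1

1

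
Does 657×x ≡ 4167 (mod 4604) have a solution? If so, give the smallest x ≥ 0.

4295

gcd(657, 4604) = 1, so a unique solution mod 4604 exists.
657⁻¹ ≡ 2761 (mod 4604).
x ≡ 2761×4167 ≡ 4295 (mod 4604).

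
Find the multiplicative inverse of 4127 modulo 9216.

By the extended Euclidean algorithm:
9216 = 2*4127 + 962
4127 = 4*962 + 279
962 = 3*279 + 125
279 = 2*125 + 29
125 = 4*29 + 9
29 = 3*9 + 2
9 = 4*2 + 1
2 = 2*1 + 0
gcd(4127, 9216) = 1, so the inverse exists.
Back-substitute for 1:
1 = 1*9 − 4*2
  = −4*29 + 13*9
  = 13*125 − 56*29
  = −56*279 + 125*125
  = 125*962 − 431*279
  = −431*4127 + 1849*962
  = 1849*9216 − 4129*4127
So 4127⁻¹ ≡ −4129 ≡ 5087 (mod 9216).

5087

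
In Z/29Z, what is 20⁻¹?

16

By the extended Euclidean algorithm:
29 = 1*20 + 9
20 = 2*9 + 2
9 = 4*2 + 1
2 = 2*1 + 0
gcd(20, 29) = 1, so the inverse exists.
Back-substitute for 1:
1 = 1*9 − 4*2
  = −4*20 + 9*9
  = 9*29 − 13*20
So 20⁻¹ ≡ −13 ≡ 16 (mod 29).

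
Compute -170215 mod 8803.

-170215 = -20*8803 + 5845, so -170215 ≡ 5845 (mod 8803).

5845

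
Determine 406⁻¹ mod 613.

536

Run the extended Euclidean algorithm:
613 = 1×406 + 207
406 = 1×207 + 199
207 = 1×199 + 8
199 = 24×8 + 7
8 = 1×7 + 1
7 = 7×1 + 0
gcd(406, 613) = 1, so the inverse exists.
Back-substitute for 1:
1 = 1×8 − 1×7
  = −1×199 + 25×8
  = 25×207 − 26×199
  = −26×406 + 51×207
  = 51×613 − 77×406
So 406⁻¹ ≡ −77 ≡ 536 (mod 613).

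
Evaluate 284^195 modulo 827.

Using repeated squaring:
195 in binary is 11000011, i.e. 195 = 128 + 64 + 2 + 1.
284^1 ≡ 284 (mod 827)
284^2 ≡ 284^2 = 80656 ≡ 437 (mod 827)
284^4 ≡ 437^2 = 190969 ≡ 759 (mod 827)
284^8 ≡ 759^2 = 576081 ≡ 489 (mod 827)
284^16 ≡ 489^2 = 239121 ≡ 118 (mod 827)
284^32 ≡ 118^2 = 13924 ≡ 692 (mod 827)
284^64 ≡ 692^2 = 478864 ≡ 31 (mod 827)
284^128 ≡ 31^2 = 961 ≡ 134 (mod 827)
284^195 = 284^128 × 284^64 × 284^2 × 284^1 ≡ 134 × 31 × 437 × 284 (mod 827).
Accumulate the product:
134 × 31 = 4154 ≡ 19
19 × 437 = 8303 ≡ 33
33 × 284 = 9372 ≡ 275

275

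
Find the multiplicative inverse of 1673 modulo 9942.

Apply the Euclidean algorithm and back-substitute:
9942 = 5×1673 + 1577
1673 = 1×1577 + 96
1577 = 16×96 + 41
96 = 2×41 + 14
41 = 2×14 + 13
14 = 1×13 + 1
13 = 13×1 + 0
gcd(1673, 9942) = 1, so the inverse exists.
Back-substitute for 1:
1 = 1×14 − 1×13
  = −1×41 + 3×14
  = 3×96 − 7×41
  = −7×1577 + 115×96
  = 115×1673 − 122×1577
  = −122×9942 + 725×1673
So 1673⁻¹ ≡ 725 (mod 9942).

725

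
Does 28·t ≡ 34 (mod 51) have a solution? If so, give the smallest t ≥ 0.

34

gcd(28, 51) = 1, so a unique solution mod 51 exists.
28⁻¹ ≡ 31 (mod 51).
t ≡ 31·34 ≡ 34 (mod 51).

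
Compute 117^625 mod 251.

625 in binary is 1001110001, i.e. 625 = 512 + 64 + 32 + 16 + 1.
117^1 ≡ 117 (mod 251)
117^2 ≡ 117^2 = 13689 ≡ 135 (mod 251)
117^4 ≡ 135^2 = 18225 ≡ 153 (mod 251)
117^8 ≡ 153^2 = 23409 ≡ 66 (mod 251)
117^16 ≡ 66^2 = 4356 ≡ 89 (mod 251)
117^32 ≡ 89^2 = 7921 ≡ 140 (mod 251)
117^64 ≡ 140^2 = 19600 ≡ 22 (mod 251)
117^128 ≡ 22^2 = 484 ≡ 233 (mod 251)
117^256 ≡ 233^2 = 54289 ≡ 73 (mod 251)
117^512 ≡ 73^2 = 5329 ≡ 58 (mod 251)
117^625 = 117^512 · 117^64 · 117^32 · 117^16 · 117^1 ≡ 58 · 22 · 140 · 89 · 117 (mod 251).
Accumulate the product:
58 · 22 = 1276 ≡ 21
21 · 140 = 2940 ≡ 179
179 · 89 = 15931 ≡ 118
118 · 117 = 13806 ≡ 1

1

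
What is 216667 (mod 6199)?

216667 = 34·6199 + 5901, so 216667 ≡ 5901 (mod 6199).

5901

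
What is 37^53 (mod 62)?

57

By square-and-multiply:
53 in binary is 110101, i.e. 53 = 32 + 16 + 4 + 1.
37^1 ≡ 37 (mod 62)
37^2 ≡ 37^2 = 1369 ≡ 5 (mod 62)
37^4 ≡ 5^2 = 25 (mod 62)
37^8 ≡ 25^2 = 625 ≡ 5 (mod 62)
37^16 ≡ 5^2 = 25 (mod 62)
37^32 ≡ 25^2 = 625 ≡ 5 (mod 62)
37^53 = 37^32 × 37^16 × 37^4 × 37^1 ≡ 5 × 25 × 25 × 37 (mod 62).
Accumulate the product:
5 × 25 = 125 ≡ 1
1 × 25 = 25
25 × 37 = 925 ≡ 57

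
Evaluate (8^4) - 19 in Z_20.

17

(8)^4 ≡ 16 (mod 20)
16 - 19 = -3 ≡ 17 (mod 20)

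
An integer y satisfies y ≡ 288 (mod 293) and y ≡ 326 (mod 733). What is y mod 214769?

159387

293⁻¹ mod 733: 293*728 ≡ 1 (mod 733), so 293⁻¹ ≡ 728.
y = 288 + 293*((326 − 288)*728 mod 733) = 288 + 293*543 = 159387.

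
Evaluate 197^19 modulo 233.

226

Using repeated squaring:
19 in binary is 10011, i.e. 19 = 16 + 2 + 1.
197^1 ≡ 197 (mod 233)
197^2 ≡ 197^2 = 38809 ≡ 131 (mod 233)
197^4 ≡ 131^2 = 17161 ≡ 152 (mod 233)
197^8 ≡ 152^2 = 23104 ≡ 37 (mod 233)
197^16 ≡ 37^2 = 1369 ≡ 204 (mod 233)
197^19 = 197^16 * 197^2 * 197^1 ≡ 204 * 131 * 197 (mod 233).
Accumulate the product:
204 * 131 = 26724 ≡ 162
162 * 197 = 31914 ≡ 226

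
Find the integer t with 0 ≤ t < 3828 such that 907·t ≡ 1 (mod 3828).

823

3828 = 4×907 + 200
907 = 4×200 + 107
200 = 1×107 + 93
107 = 1×93 + 14
93 = 6×14 + 9
14 = 1×9 + 5
9 = 1×5 + 4
5 = 1×4 + 1
4 = 4×1 + 0
gcd(907, 3828) = 1, so the inverse exists.
Back-substitute for 1:
1 = 1×5 − 1×4
  = −1×9 + 2×5
  = 2×14 − 3×9
  = −3×93 + 20×14
  = 20×107 − 23×93
  = −23×200 + 43×107
  = 43×907 − 195×200
  = −195×3828 + 823×907
So 907⁻¹ ≡ 823 (mod 3828).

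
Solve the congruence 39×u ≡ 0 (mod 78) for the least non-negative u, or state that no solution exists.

0

gcd(39, 78) = 39, and 39 | 0, so solutions exist.
Divide through by 39: 1×u = 0 (mod 2).
1⁻¹ ≡ 1 (mod 2).
u ≡ 1×0 ≡ 0 (mod 2).
The smallest non-negative solution is u = 0.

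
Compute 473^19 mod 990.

By square-and-multiply:
19 in binary is 10011, i.e. 19 = 16 + 2 + 1.
473^1 ≡ 473 (mod 990)
473^2 ≡ 473^2 = 223729 ≡ 979 (mod 990)
473^4 ≡ 979^2 = 958441 ≡ 121 (mod 990)
473^8 ≡ 121^2 = 14641 ≡ 781 (mod 990)
473^16 ≡ 781^2 = 609961 ≡ 121 (mod 990)
473^19 = 473^16 × 473^2 × 473^1 ≡ 121 × 979 × 473 (mod 990).
Accumulate the product:
121 × 979 = 118459 ≡ 649
649 × 473 = 306977 ≡ 77

77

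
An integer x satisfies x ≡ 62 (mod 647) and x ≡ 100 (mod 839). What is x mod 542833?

647⁻¹ mod 839: 647·520 ≡ 1 (mod 839), so 647⁻¹ ≡ 520.
x = 62 + 647·((100 − 62)·520 mod 839) = 62 + 647·463 = 299623.
Check: 299623 mod 647 = 62, 299623 mod 839 = 100. ✓

299623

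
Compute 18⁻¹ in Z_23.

9

By the extended Euclidean algorithm:
23 = 1*18 + 5
18 = 3*5 + 3
5 = 1*3 + 2
3 = 1*2 + 1
2 = 2*1 + 0
gcd(18, 23) = 1, so the inverse exists.
Bézout: 1 = −7*23 + 9*18.
So 18⁻¹ ≡ 9 (mod 23).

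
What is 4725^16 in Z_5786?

4725^1 ≡ 4725 (mod 5786)
4725^2 ≡ 4725^2 = 22325625 ≡ 3237 (mod 5786)
4725^4 ≡ 3237^2 = 10478169 ≡ 5509 (mod 5786)
4725^8 ≡ 5509^2 = 30349081 ≡ 1511 (mod 5786)
4725^16 ≡ 1511^2 = 2283121 ≡ 3437 (mod 5786)
So 4725^16 ≡ 3437 (mod 5786).

3437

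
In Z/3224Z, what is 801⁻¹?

Run the extended Euclidean algorithm:
3224 = 4*801 + 20
801 = 40*20 + 1
20 = 20*1 + 0
gcd(801, 3224) = 1, so the inverse exists.
Bézout: 1 = −40*3224 + 161*801.
So 801⁻¹ ≡ 161 (mod 3224).

161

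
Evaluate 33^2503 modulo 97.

50

2503 in binary is 100111000111, i.e. 2503 = 2048 + 256 + 128 + 64 + 4 + 2 + 1.
33^1 ≡ 33 (mod 97)
33^2 ≡ 33^2 = 1089 ≡ 22 (mod 97)
33^4 ≡ 22^2 = 484 ≡ 96 (mod 97)
33^8 ≡ 96^2 = 9216 ≡ 1 (mod 97)
33^16 ≡ 1^2 = 1 (mod 97)
33^32 ≡ 1^2 = 1 (mod 97)
33^64 ≡ 1^2 = 1 (mod 97)
33^128 ≡ 1^2 = 1 (mod 97)
33^256 ≡ 1^2 = 1 (mod 97)
33^512 ≡ 1^2 = 1 (mod 97)
33^1024 ≡ 1^2 = 1 (mod 97)
33^2048 ≡ 1^2 = 1 (mod 97)
33^2503 = 33^2048 * 33^256 * 33^128 * 33^64 * 33^4 * 33^2 * 33^1 ≡ 1 * 1 * 1 * 1 * 96 * 22 * 33 (mod 97).
Accumulate the product:
1 * 1 = 1
1 * 1 = 1
1 * 1 = 1
1 * 96 = 96
96 * 22 = 2112 ≡ 75
75 * 33 = 2475 ≡ 50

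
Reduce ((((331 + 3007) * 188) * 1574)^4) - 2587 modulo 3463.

2431

331 + 3007 = 3338
3338 * 188 = 627544 ≡ 741 (mod 3463)
741 * 1574 = 1166334 ≡ 2766 (mod 3463)
(2766)^4 ≡ 1555 (mod 3463)
1555 - 2587 = -1032 ≡ 2431 (mod 3463)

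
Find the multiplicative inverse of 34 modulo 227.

227 = 6*34 + 23
34 = 1*23 + 11
23 = 2*11 + 1
11 = 11*1 + 0
gcd(34, 227) = 1, so the inverse exists.
Bézout: 1 = 3*227 − 20*34.
So 34⁻¹ ≡ −20 ≡ 207 (mod 227).

207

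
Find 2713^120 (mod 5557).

5212

120 in binary is 1111000, i.e. 120 = 64 + 32 + 16 + 8.
2713^1 ≡ 2713 (mod 5557)
2713^2 ≡ 2713^2 = 7360369 ≡ 2901 (mod 5557)
2713^4 ≡ 2901^2 = 8415801 ≡ 2503 (mod 5557)
2713^8 ≡ 2503^2 = 6265009 ≡ 2270 (mod 5557)
2713^16 ≡ 2270^2 = 5152900 ≡ 1561 (mod 5557)
2713^32 ≡ 1561^2 = 2436721 ≡ 2755 (mod 5557)
2713^64 ≡ 2755^2 = 7590025 ≡ 4720 (mod 5557)
2713^120 = 2713^64 · 2713^32 · 2713^16 · 2713^8 ≡ 4720 · 2755 · 1561 · 2270 (mod 5557).
Accumulate the product:
4720 · 2755 = 13003600 ≡ 220
220 · 1561 = 343420 ≡ 4443
4443 · 2270 = 10085610 ≡ 5212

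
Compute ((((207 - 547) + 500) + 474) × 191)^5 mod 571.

207 - 547 = -340 ≡ 231 (mod 571)
231 + 500 = 731 ≡ 160 (mod 571)
160 + 474 = 634 ≡ 63 (mod 571)
63 × 191 = 12033 ≡ 42 (mod 571)
(42)^5 ≡ 181 (mod 571)

181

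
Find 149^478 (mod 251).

By square-and-multiply:
149^1 ≡ 149 (mod 251)
149^2 ≡ 149^2 = 22201 ≡ 113 (mod 251)
149^4 ≡ 113^2 = 12769 ≡ 219 (mod 251)
149^8 ≡ 219^2 = 47961 ≡ 20 (mod 251)
149^16 ≡ 20^2 = 400 ≡ 149 (mod 251)
149^32 ≡ 149^2 = 22201 ≡ 113 (mod 251)
149^64 ≡ 113^2 = 12769 ≡ 219 (mod 251)
149^128 ≡ 219^2 = 47961 ≡ 20 (mod 251)
149^256 ≡ 20^2 = 400 ≡ 149 (mod 251)
149^478 = 149^256 · 149^128 · 149^64 · 149^16 · 149^8 · 149^4 · 149^2 ≡ 149 · 20 · 219 · 149 · 20 · 219 · 113 (mod 251).
Accumulate the product:
149 · 20 = 2980 ≡ 219
219 · 219 = 47961 ≡ 20
20 · 149 = 2980 ≡ 219
219 · 20 = 4380 ≡ 113
113 · 219 = 24747 ≡ 149
149 · 113 = 16837 ≡ 20

20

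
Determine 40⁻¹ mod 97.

97 = 2·40 + 17
40 = 2·17 + 6
17 = 2·6 + 5
6 = 1·5 + 1
5 = 5·1 + 0
gcd(40, 97) = 1, so the inverse exists.
Bézout: 1 = −7·97 + 17·40.
So 40⁻¹ ≡ 17 (mod 97).

17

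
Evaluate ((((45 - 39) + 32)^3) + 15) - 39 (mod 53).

46

45 - 39 = 6
6 + 32 = 38
(38)^3 ≡ 17 (mod 53)
17 + 15 = 32
32 - 39 = -7 ≡ 46 (mod 53)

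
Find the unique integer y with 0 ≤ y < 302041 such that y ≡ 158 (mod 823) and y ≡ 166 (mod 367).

217430

823⁻¹ mod 367: 823·33 ≡ 1 (mod 367), so 823⁻¹ ≡ 33.
y = 158 + 823·((166 − 158)·33 mod 367) = 158 + 823·264 = 217430.
Check: 217430 mod 823 = 158, 217430 mod 367 = 166. ✓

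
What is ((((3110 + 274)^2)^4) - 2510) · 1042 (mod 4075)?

3862

3110 + 274 = 3384
(3384)^2 ≡ 706 (mod 4075)
(706)^4 ≡ 3421 (mod 4075)
3421 - 2510 = 911
911 · 1042 = 949262 ≡ 3862 (mod 4075)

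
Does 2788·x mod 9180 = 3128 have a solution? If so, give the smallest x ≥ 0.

gcd(2788, 9180) = 68, and 68 | 3128, so solutions exist.
Divide through by 68: 41·x ≡ 46 (mod 135).
41⁻¹ ≡ 56 (mod 135).
x ≡ 56·46 ≡ 11 (mod 135).
The smallest non-negative solution is x = 11.

11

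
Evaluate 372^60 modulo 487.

Using repeated squaring:
372^1 ≡ 372 (mod 487)
372^2 ≡ 372^2 = 138384 ≡ 76 (mod 487)
372^4 ≡ 76^2 = 5776 ≡ 419 (mod 487)
372^8 ≡ 419^2 = 175561 ≡ 241 (mod 487)
372^16 ≡ 241^2 = 58081 ≡ 128 (mod 487)
372^32 ≡ 128^2 = 16384 ≡ 313 (mod 487)
372^60 = 372^32 × 372^16 × 372^8 × 372^4 ≡ 313 × 128 × 241 × 419 (mod 487).
Accumulate the product:
313 × 128 = 40064 ≡ 130
130 × 241 = 31330 ≡ 162
162 × 419 = 67878 ≡ 185

185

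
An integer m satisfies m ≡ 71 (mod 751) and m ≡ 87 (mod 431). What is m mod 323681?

751⁻¹ mod 431: 751×66 ≡ 1 (mod 431), so 751⁻¹ ≡ 66.
m = 71 + 751×((87 − 71)×66 mod 431) = 71 + 751×194 = 145765.

145765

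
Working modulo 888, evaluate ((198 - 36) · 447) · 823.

378

198 - 36 = 162
162 · 447 = 72414 ≡ 486 (mod 888)
486 · 823 = 399978 ≡ 378 (mod 888)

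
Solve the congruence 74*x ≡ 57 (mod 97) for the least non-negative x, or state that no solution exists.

gcd(74, 97) = 1, so a unique solution mod 97 exists.
74⁻¹ ≡ 59 (mod 97).
x ≡ 59*57 ≡ 65 (mod 97).

65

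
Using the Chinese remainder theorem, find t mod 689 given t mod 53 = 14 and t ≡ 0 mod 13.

53⁻¹ mod 13: 53*1 ≡ 1 (mod 13), so 53⁻¹ ≡ 1.
t = 14 + 53*((0 − 14)*1 mod 13) = 14 + 53*12 = 650.

650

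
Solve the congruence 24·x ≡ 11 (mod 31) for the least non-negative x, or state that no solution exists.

25

gcd(24, 31) = 1, so a unique solution mod 31 exists.
24⁻¹ ≡ 22 (mod 31).
x ≡ 22·11 ≡ 25 (mod 31).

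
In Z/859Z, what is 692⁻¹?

36

Run the extended Euclidean algorithm:
859 = 1·692 + 167
692 = 4·167 + 24
167 = 6·24 + 23
24 = 1·23 + 1
23 = 23·1 + 0
gcd(692, 859) = 1, so the inverse exists.
Bézout: 1 = −29·859 + 36·692.
So 692⁻¹ ≡ 36 (mod 859).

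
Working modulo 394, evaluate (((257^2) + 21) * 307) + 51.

(257)^2 ≡ 251 (mod 394)
251 + 21 = 272
272 * 307 = 83504 ≡ 370 (mod 394)
370 + 51 = 421 ≡ 27 (mod 394)

27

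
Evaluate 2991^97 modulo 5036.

1623

Compute successive squares:
97 in binary is 1100001, i.e. 97 = 64 + 32 + 1.
2991^1 ≡ 2991 (mod 5036)
2991^2 ≡ 2991^2 = 8946081 ≡ 2145 (mod 5036)
2991^4 ≡ 2145^2 = 4601025 ≡ 3157 (mod 5036)
2991^8 ≡ 3157^2 = 9966649 ≡ 405 (mod 5036)
2991^16 ≡ 405^2 = 164025 ≡ 2873 (mod 5036)
2991^32 ≡ 2873^2 = 8254129 ≡ 125 (mod 5036)
2991^64 ≡ 125^2 = 15625 ≡ 517 (mod 5036)
2991^97 = 2991^64 * 2991^32 * 2991^1 ≡ 517 * 125 * 2991 (mod 5036).
Accumulate the product:
517 * 125 = 64625 ≡ 4193
4193 * 2991 = 12541263 ≡ 1623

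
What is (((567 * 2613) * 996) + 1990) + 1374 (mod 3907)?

1529

567 * 2613 = 1481571 ≡ 818 (mod 3907)
818 * 996 = 814728 ≡ 2072 (mod 3907)
2072 + 1990 = 4062 ≡ 155 (mod 3907)
155 + 1374 = 1529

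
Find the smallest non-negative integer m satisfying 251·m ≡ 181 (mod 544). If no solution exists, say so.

367

gcd(251, 544) = 1, so a unique solution mod 544 exists.
251⁻¹ ≡ 531 (mod 544).
m ≡ 531·181 ≡ 367 (mod 544).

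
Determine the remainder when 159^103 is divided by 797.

Using repeated squaring:
103 in binary is 1100111, i.e. 103 = 64 + 32 + 4 + 2 + 1.
159^1 ≡ 159 (mod 797)
159^2 ≡ 159^2 = 25281 ≡ 574 (mod 797)
159^4 ≡ 574^2 = 329476 ≡ 315 (mod 797)
159^8 ≡ 315^2 = 99225 ≡ 397 (mod 797)
159^16 ≡ 397^2 = 157609 ≡ 600 (mod 797)
159^32 ≡ 600^2 = 360000 ≡ 553 (mod 797)
159^64 ≡ 553^2 = 305809 ≡ 558 (mod 797)
159^103 = 159^64 · 159^32 · 159^4 · 159^2 · 159^1 ≡ 558 · 553 · 315 · 574 · 159 (mod 797).
Accumulate the product:
558 · 553 = 308574 ≡ 135
135 · 315 = 42525 ≡ 284
284 · 574 = 163016 ≡ 428
428 · 159 = 68052 ≡ 307

307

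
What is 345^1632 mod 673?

Using repeated squaring:
345^1 ≡ 345 (mod 673)
345^2 ≡ 345^2 = 119025 ≡ 577 (mod 673)
345^4 ≡ 577^2 = 332929 ≡ 467 (mod 673)
345^8 ≡ 467^2 = 218089 ≡ 37 (mod 673)
345^16 ≡ 37^2 = 1369 ≡ 23 (mod 673)
345^32 ≡ 23^2 = 529 (mod 673)
345^64 ≡ 529^2 = 279841 ≡ 546 (mod 673)
345^128 ≡ 546^2 = 298116 ≡ 650 (mod 673)
345^256 ≡ 650^2 = 422500 ≡ 529 (mod 673)
345^512 ≡ 529^2 = 279841 ≡ 546 (mod 673)
345^1024 ≡ 546^2 = 298116 ≡ 650 (mod 673)
345^1632 = 345^1024 × 345^512 × 345^64 × 345^32 ≡ 650 × 546 × 546 × 529 (mod 673).
Accumulate the product:
650 × 546 = 354900 ≡ 229
229 × 546 = 125034 ≡ 529
529 × 529 = 279841 ≡ 546

546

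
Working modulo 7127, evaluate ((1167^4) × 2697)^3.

(1167)^4 ≡ 312 (mod 7127)
312 × 2697 = 841464 ≡ 478 (mod 7127)
(478)^3 ≡ 1204 (mod 7127)

1204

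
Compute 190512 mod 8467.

4238

190512 = 22*8467 + 4238, so 190512 ≡ 4238 (mod 8467).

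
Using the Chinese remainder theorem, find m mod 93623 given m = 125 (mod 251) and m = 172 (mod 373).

45305

251⁻¹ mod 373: 251×107 ≡ 1 (mod 373), so 251⁻¹ ≡ 107.
m = 125 + 251×((172 − 125)×107 mod 373) = 125 + 251×180 = 45305.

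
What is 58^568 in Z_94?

Compute successive squares:
568 in binary is 1000111000, i.e. 568 = 512 + 32 + 16 + 8.
58^1 ≡ 58 (mod 94)
58^2 ≡ 58^2 = 3364 ≡ 74 (mod 94)
58^4 ≡ 74^2 = 5476 ≡ 24 (mod 94)
58^8 ≡ 24^2 = 576 ≡ 12 (mod 94)
58^16 ≡ 12^2 = 144 ≡ 50 (mod 94)
58^32 ≡ 50^2 = 2500 ≡ 56 (mod 94)
58^64 ≡ 56^2 = 3136 ≡ 34 (mod 94)
58^128 ≡ 34^2 = 1156 ≡ 28 (mod 94)
58^256 ≡ 28^2 = 784 ≡ 32 (mod 94)
58^512 ≡ 32^2 = 1024 ≡ 84 (mod 94)
58^568 = 58^512 * 58^32 * 58^16 * 58^8 ≡ 84 * 56 * 50 * 12 (mod 94).
Accumulate the product:
84 * 56 = 4704 ≡ 4
4 * 50 = 200 ≡ 12
12 * 12 = 144 ≡ 50

50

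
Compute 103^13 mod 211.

119

13 in binary is 1101, i.e. 13 = 8 + 4 + 1.
103^1 ≡ 103 (mod 211)
103^2 ≡ 103^2 = 10609 ≡ 59 (mod 211)
103^4 ≡ 59^2 = 3481 ≡ 105 (mod 211)
103^8 ≡ 105^2 = 11025 ≡ 53 (mod 211)
103^13 = 103^8 * 103^4 * 103^1 ≡ 53 * 105 * 103 (mod 211).
Accumulate the product:
53 * 105 = 5565 ≡ 79
79 * 103 = 8137 ≡ 119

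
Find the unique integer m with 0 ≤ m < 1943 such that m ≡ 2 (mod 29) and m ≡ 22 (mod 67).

89

29⁻¹ mod 67: 29·37 ≡ 1 (mod 67), so 29⁻¹ ≡ 37.
m = 2 + 29·((22 − 2)·37 mod 67) = 2 + 29·3 = 89.
Check: 89 mod 29 = 2, 89 mod 67 = 22. ✓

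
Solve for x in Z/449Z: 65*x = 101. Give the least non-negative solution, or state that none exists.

43

gcd(65, 449) = 1, so a unique solution mod 449 exists.
65⁻¹ ≡ 76 (mod 449).
x ≡ 76*101 ≡ 43 (mod 449).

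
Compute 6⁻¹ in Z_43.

36

Run the extended Euclidean algorithm:
43 = 7×6 + 1
6 = 6×1 + 0
gcd(6, 43) = 1, so the inverse exists.
Back-substitute for 1:
1 = 1×43 − 7×6
So 6⁻¹ ≡ −7 ≡ 36 (mod 43).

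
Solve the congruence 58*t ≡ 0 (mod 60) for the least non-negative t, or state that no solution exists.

gcd(58, 60) = 2, and 2 | 0, so solutions exist.
Divide through by 2: 29*t mod 30 = 0.
29⁻¹ ≡ 29 (mod 30).
t ≡ 29*0 ≡ 0 (mod 30).
The smallest non-negative solution is t = 0.

0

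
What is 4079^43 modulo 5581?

4079^1 ≡ 4079 (mod 5581)
4079^2 ≡ 4079^2 = 16638241 ≡ 1280 (mod 5581)
4079^4 ≡ 1280^2 = 1638400 ≡ 3167 (mod 5581)
4079^8 ≡ 3167^2 = 10029889 ≡ 832 (mod 5581)
4079^16 ≡ 832^2 = 692224 ≡ 180 (mod 5581)
4079^32 ≡ 180^2 = 32400 ≡ 4495 (mod 5581)
4079^43 = 4079^32 * 4079^8 * 4079^2 * 4079^1 ≡ 4495 * 832 * 1280 * 4079 (mod 5581).
Accumulate the product:
4495 * 832 = 3739840 ≡ 570
570 * 1280 = 729600 ≡ 4070
4070 * 4079 = 16601530 ≡ 3636

3636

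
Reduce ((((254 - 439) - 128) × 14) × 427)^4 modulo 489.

313

254 - 439 = -185 ≡ 304 (mod 489)
304 - 128 = 176
176 × 14 = 2464 ≡ 19 (mod 489)
19 × 427 = 8113 ≡ 289 (mod 489)
(289)^4 ≡ 313 (mod 489)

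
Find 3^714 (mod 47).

Using repeated squaring:
714 in binary is 1011001010, i.e. 714 = 512 + 128 + 64 + 8 + 2.
3^1 ≡ 3 (mod 47)
3^2 ≡ 3^2 = 9 (mod 47)
3^4 ≡ 9^2 = 81 ≡ 34 (mod 47)
3^8 ≡ 34^2 = 1156 ≡ 28 (mod 47)
3^16 ≡ 28^2 = 784 ≡ 32 (mod 47)
3^32 ≡ 32^2 = 1024 ≡ 37 (mod 47)
3^64 ≡ 37^2 = 1369 ≡ 6 (mod 47)
3^128 ≡ 6^2 = 36 (mod 47)
3^256 ≡ 36^2 = 1296 ≡ 27 (mod 47)
3^512 ≡ 27^2 = 729 ≡ 24 (mod 47)
3^714 = 3^512 * 3^128 * 3^64 * 3^8 * 3^2 ≡ 24 * 36 * 6 * 28 * 9 (mod 47).
Accumulate the product:
24 * 36 = 864 ≡ 18
18 * 6 = 108 ≡ 14
14 * 28 = 392 ≡ 16
16 * 9 = 144 ≡ 3

3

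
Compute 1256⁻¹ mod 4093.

1209

4093 = 3·1256 + 325
1256 = 3·325 + 281
325 = 1·281 + 44
281 = 6·44 + 17
44 = 2·17 + 10
17 = 1·10 + 7
10 = 1·7 + 3
7 = 2·3 + 1
3 = 3·1 + 0
gcd(1256, 4093) = 1, so the inverse exists.
Back-substitute for 1:
1 = 1·7 − 2·3
  = −2·10 + 3·7
  = 3·17 − 5·10
  = −5·44 + 13·17
  = 13·281 − 83·44
  = −83·325 + 96·281
  = 96·1256 − 371·325
  = −371·4093 + 1209·1256
So 1256⁻¹ ≡ 1209 (mod 4093).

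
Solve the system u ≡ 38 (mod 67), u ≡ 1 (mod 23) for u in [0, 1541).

67⁻¹ mod 23: 67×11 ≡ 1 (mod 23), so 67⁻¹ ≡ 11.
u = 38 + 67×((1 − 38)×11 mod 23) = 38 + 67×7 = 507.
Check: 507 mod 67 = 38, 507 mod 23 = 1. ✓

507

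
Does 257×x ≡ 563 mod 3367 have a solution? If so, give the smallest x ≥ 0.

gcd(257, 3367) = 1, so a unique solution mod 3367 exists.
257⁻¹ ≡ 2201 (mod 3367).
x ≡ 2201×563 ≡ 107 (mod 3367).

107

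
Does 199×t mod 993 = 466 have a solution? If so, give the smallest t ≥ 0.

gcd(199, 993) = 1, so a unique solution mod 993 exists.
199⁻¹ ≡ 499 (mod 993).
t ≡ 499×466 ≡ 172 (mod 993).

172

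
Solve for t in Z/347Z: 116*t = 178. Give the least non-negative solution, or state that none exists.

187

gcd(116, 347) = 1, so a unique solution mod 347 exists.
116⁻¹ ≡ 3 (mod 347).
t ≡ 3*178 ≡ 187 (mod 347).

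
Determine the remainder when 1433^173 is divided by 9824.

173 in binary is 10101101, i.e. 173 = 128 + 32 + 8 + 4 + 1.
1433^1 ≡ 1433 (mod 9824)
1433^2 ≡ 1433^2 = 2053489 ≡ 273 (mod 9824)
1433^4 ≡ 273^2 = 74529 ≡ 5761 (mod 9824)
1433^8 ≡ 5761^2 = 33189121 ≡ 3649 (mod 9824)
1433^16 ≡ 3649^2 = 13315201 ≡ 3681 (mod 9824)
1433^32 ≡ 3681^2 = 13549761 ≡ 2465 (mod 9824)
1433^64 ≡ 2465^2 = 6076225 ≡ 4993 (mod 9824)
1433^128 ≡ 4993^2 = 24930049 ≡ 6561 (mod 9824)
1433^173 = 1433^128 * 1433^32 * 1433^8 * 1433^4 * 1433^1 ≡ 6561 * 2465 * 3649 * 5761 * 1433 (mod 9824).
Accumulate the product:
6561 * 2465 = 16172865 ≡ 2561
2561 * 3649 = 9345089 ≡ 2465
2465 * 5761 = 14200865 ≡ 5185
5185 * 1433 = 7430105 ≡ 3161

3161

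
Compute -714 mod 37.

-714 = -20*37 + 26, so -714 ≡ 26 (mod 37).

26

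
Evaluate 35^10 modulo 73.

By square-and-multiply:
35^1 ≡ 35 (mod 73)
35^2 ≡ 35^2 = 1225 ≡ 57 (mod 73)
35^4 ≡ 57^2 = 3249 ≡ 37 (mod 73)
35^8 ≡ 37^2 = 1369 ≡ 55 (mod 73)
35^10 = 35^8 · 35^2 ≡ 55 · 57 (mod 73).
55 · 57 = 3135 ≡ 69 (mod 73).

69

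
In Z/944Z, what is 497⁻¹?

321

Run the extended Euclidean algorithm:
944 = 1*497 + 447
497 = 1*447 + 50
447 = 8*50 + 47
50 = 1*47 + 3
47 = 15*3 + 2
3 = 1*2 + 1
2 = 2*1 + 0
gcd(497, 944) = 1, so the inverse exists.
Back-substitute for 1:
1 = 1*3 − 1*2
  = −1*47 + 16*3
  = 16*50 − 17*47
  = −17*447 + 152*50
  = 152*497 − 169*447
  = −169*944 + 321*497
So 497⁻¹ ≡ 321 (mod 944).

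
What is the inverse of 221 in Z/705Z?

705 = 3*221 + 42
221 = 5*42 + 11
42 = 3*11 + 9
11 = 1*9 + 2
9 = 4*2 + 1
2 = 2*1 + 0
gcd(221, 705) = 1, so the inverse exists.
Bézout: 1 = 100*705 − 319*221.
So 221⁻¹ ≡ −319 ≡ 386 (mod 705).

386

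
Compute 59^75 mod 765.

359

59^1 ≡ 59 (mod 765)
59^2 ≡ 59^2 = 3481 ≡ 421 (mod 765)
59^4 ≡ 421^2 = 177241 ≡ 526 (mod 765)
59^8 ≡ 526^2 = 276676 ≡ 511 (mod 765)
59^16 ≡ 511^2 = 261121 ≡ 256 (mod 765)
59^32 ≡ 256^2 = 65536 ≡ 511 (mod 765)
59^64 ≡ 511^2 = 261121 ≡ 256 (mod 765)
59^75 = 59^64 · 59^8 · 59^2 · 59^1 ≡ 256 · 511 · 421 · 59 (mod 765).
Accumulate the product:
256 · 511 = 130816 ≡ 1
1 · 421 = 421
421 · 59 = 24839 ≡ 359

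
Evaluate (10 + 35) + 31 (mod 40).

10 + 35 = 45 ≡ 5 (mod 40)
5 + 31 = 36

36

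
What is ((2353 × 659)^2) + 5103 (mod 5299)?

2353 × 659 = 1550627 ≡ 3319 (mod 5299)
(3319)^2 ≡ 4439 (mod 5299)
4439 + 5103 = 9542 ≡ 4243 (mod 5299)

4243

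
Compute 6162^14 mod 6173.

By square-and-multiply:
14 in binary is 1110, i.e. 14 = 8 + 4 + 2.
6162^1 ≡ 6162 (mod 6173)
6162^2 ≡ 6162^2 = 37970244 ≡ 121 (mod 6173)
6162^4 ≡ 121^2 = 14641 ≡ 2295 (mod 6173)
6162^8 ≡ 2295^2 = 5267025 ≡ 1456 (mod 6173)
6162^14 = 6162^8 · 6162^4 · 6162^2 ≡ 1456 · 2295 · 121 (mod 6173).
Accumulate the product:
1456 · 2295 = 3341520 ≡ 1927
1927 · 121 = 233167 ≡ 4766

4766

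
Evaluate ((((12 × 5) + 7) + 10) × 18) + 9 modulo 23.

15

12 × 5 = 60 ≡ 14 (mod 23)
14 + 7 = 21
21 + 10 = 31 ≡ 8 (mod 23)
8 × 18 = 144 ≡ 6 (mod 23)
6 + 9 = 15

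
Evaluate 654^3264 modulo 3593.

Using repeated squaring:
3264 in binary is 110011000000, i.e. 3264 = 2048 + 1024 + 128 + 64.
654^1 ≡ 654 (mod 3593)
654^2 ≡ 654^2 = 427716 ≡ 149 (mod 3593)
654^4 ≡ 149^2 = 22201 ≡ 643 (mod 3593)
654^8 ≡ 643^2 = 413449 ≡ 254 (mod 3593)
654^16 ≡ 254^2 = 64516 ≡ 3435 (mod 3593)
654^32 ≡ 3435^2 = 11799225 ≡ 3406 (mod 3593)
654^64 ≡ 3406^2 = 11600836 ≡ 2632 (mod 3593)
654^128 ≡ 2632^2 = 6927424 ≡ 120 (mod 3593)
654^256 ≡ 120^2 = 14400 ≡ 28 (mod 3593)
654^512 ≡ 28^2 = 784 (mod 3593)
654^1024 ≡ 784^2 = 614656 ≡ 253 (mod 3593)
654^2048 ≡ 253^2 = 64009 ≡ 2928 (mod 3593)
654^3264 = 654^2048 · 654^1024 · 654^128 · 654^64 ≡ 2928 · 253 · 120 · 2632 (mod 3593).
Accumulate the product:
2928 · 253 = 740784 ≡ 626
626 · 120 = 75120 ≡ 3260
3260 · 2632 = 8580320 ≡ 236

236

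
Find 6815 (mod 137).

6815 = 49*137 + 102, so 6815 ≡ 102 (mod 137).

102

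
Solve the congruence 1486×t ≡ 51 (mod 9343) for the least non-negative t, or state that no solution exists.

9211

gcd(1486, 9343) = 1, so a unique solution mod 9343 exists.
1486⁻¹ ≡ 547 (mod 9343).
t ≡ 547×51 ≡ 9211 (mod 9343).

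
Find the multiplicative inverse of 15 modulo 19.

19 = 1*15 + 4
15 = 3*4 + 3
4 = 1*3 + 1
3 = 3*1 + 0
gcd(15, 19) = 1, so the inverse exists.
Bézout: 1 = 4*19 − 5*15.
So 15⁻¹ ≡ −5 ≡ 14 (mod 19).

14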